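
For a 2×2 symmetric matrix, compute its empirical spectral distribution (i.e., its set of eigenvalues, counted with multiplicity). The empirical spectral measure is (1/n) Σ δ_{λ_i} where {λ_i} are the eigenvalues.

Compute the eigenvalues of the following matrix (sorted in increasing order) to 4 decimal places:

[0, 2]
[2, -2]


Since M is real symmetric, both eigenvalues are real; they are the roots of det(λI − M) = λ² − (tr M) λ + det M.
tr M = 0 + (-2) = -2.
det M = 0·(-2) − 2² = 0 − 4 = -4.
Characteristic polynomial: λ² + 2λ − 4 = 0.
Discriminant Δ = (tr M)² − 4·det M = 4 − (-16) = 20; √Δ = 4.472136.
λ = (tr M ± √Δ)/2 = (-2 ± 4.472136)/2, giving (tr M − √Δ)/2 = -3.2361 and (tr M + √Δ)/2 = 1.2361.

Eigenvalues sorted in increasing order: [-3.2361, 1.2361].


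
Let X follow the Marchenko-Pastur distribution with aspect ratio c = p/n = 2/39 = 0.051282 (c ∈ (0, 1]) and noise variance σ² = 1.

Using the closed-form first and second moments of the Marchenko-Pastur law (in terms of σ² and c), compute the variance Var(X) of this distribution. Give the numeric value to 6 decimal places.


Recall the MP moments m_1 = E[X] = σ² and m_2 = E[X²] = σ⁴ (1 + c).
m_1 = E[X] = σ² = 1, so m_1² = 1.
m_2 = E[X²] = σ⁴ (1 + c) = 1 · (1 + 0.051282) = 1 · 1.051282 = 1.051282.
(Note m_2 − m_1² simplifies to c · σ⁴ = 0.051282 · 1.)

Var(X) = m_2 − m_1² = 1.051282 − 1 = 0.051282.


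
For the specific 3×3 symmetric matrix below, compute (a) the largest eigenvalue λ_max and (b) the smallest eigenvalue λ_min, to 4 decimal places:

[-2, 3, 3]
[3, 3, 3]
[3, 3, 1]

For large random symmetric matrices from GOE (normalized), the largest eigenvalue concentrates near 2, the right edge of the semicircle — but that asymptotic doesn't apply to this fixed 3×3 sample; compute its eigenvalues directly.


Since M is real symmetric, all three eigenvalues are real; they are the roots of det(λI − M) = λ³ − (tr M) λ² + s λ − det M, where s is the sum of the principal 2×2 minors.
tr M = -2 + 3 + 1 = 2.
s = ((-2)·3 − 3²) + ((-2)·1 − 3²) + (3·1 − 3²) = -15 + (-11) + (-6) = -32.
det M (expand along row 1) = (-2)·(-6) − 3·(-6) + 3·0 = 30.
Characteristic polynomial: λ³ − 2λ² − 32λ − 30 = 0.
Substitute λ = y + (tr M)/3 = y + 0.666667 to remove the quadratic term: y³ + p·y + q = 0 with p = s − (tr M)²/3 = -33.333333 and q = −2(tr M)³/27 + (tr M)·s/3 − det M = -51.925926.
Three real roots ⇒ use the trigonometric (Viète) form: r = 2√(−p/3) = 6.666667, φ = arccos(3q/(p·r)) = arccos(0.701000) = 0.793998 rad.
y_k = r·cos(φ/3 − 2πk/3) for k = 0, 1, 2 gives y = 6.434533, -1.706995, -4.727539.
λ_k = y_k + 0.666667 gives λ = 7.1012, -1.0403, -4.0609 (check: the sum is 2.0000 = tr M).

Hence λ_max = 7.1012 and λ_min = -4.0609.


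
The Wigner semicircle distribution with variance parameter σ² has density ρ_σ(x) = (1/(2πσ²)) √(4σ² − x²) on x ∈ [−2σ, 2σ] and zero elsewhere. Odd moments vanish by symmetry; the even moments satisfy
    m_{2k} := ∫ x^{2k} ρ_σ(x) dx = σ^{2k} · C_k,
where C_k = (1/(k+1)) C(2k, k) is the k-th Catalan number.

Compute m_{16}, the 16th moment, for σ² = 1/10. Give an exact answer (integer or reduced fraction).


By the scaled semicircle moment identity, m_{2k} = σ^{2k} · C_k with k = 8.
C_8 = (1/(k+1)) · C(2k, k) = (1/9) · C(16, 8) = (1/9) · 12870 = 1430.
σ^{2k} = (σ²)^k = (1/10)^8 = 1/100000000.

Therefore m_{16} = σ^{16} · C_8 = (1/100000000) · 1430 = 143/10000000.


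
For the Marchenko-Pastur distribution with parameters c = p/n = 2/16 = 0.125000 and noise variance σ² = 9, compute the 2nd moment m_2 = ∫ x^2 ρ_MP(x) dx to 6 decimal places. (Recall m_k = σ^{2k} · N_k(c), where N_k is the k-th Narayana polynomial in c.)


E[X²] = σ⁴ (1 + c) (second MP moment). With σ² = 9 (so σ⁴ = 81) and c = 2/16 = 0.125000: E[X²] = 81 · (1 + 0.125000) = 81 · 1.125000.

So E[X^2] = 91.125000.


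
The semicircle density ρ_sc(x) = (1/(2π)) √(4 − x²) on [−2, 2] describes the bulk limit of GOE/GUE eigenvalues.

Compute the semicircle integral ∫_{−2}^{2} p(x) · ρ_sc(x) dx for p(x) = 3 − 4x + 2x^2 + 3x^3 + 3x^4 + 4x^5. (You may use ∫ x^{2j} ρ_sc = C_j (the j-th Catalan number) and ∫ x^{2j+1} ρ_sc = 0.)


Write p(x) = Σ a_i x^i, split into monomials and integrate each against ρ_sc separately.
Using ∫ x^{2j} ρ_sc = C_j = (1/(j+1)) C(2j, j) (Catalan numbers) and ∫ x^{2j+1} ρ_sc = 0 (odd monomials vanish by symmetry):
  i = 0 (even): a_0 · C_{0} = 3 · 1 = 3
  i = 1 (odd): ∫ x^1 ρ_sc = 0 (vanishes)
  i = 2 (even): a_2 · C_{1} = 2 · 1 = 2
  i = 3 (odd): ∫ x^3 ρ_sc = 0 (vanishes)
  i = 4 (even): a_4 · C_{2} = 3 · 2 = 6
  i = 5 (odd): ∫ x^5 ρ_sc = 0 (vanishes)

Summing the contributions: ∫_{−2}^{2} p(x) ρ_sc(x) dx = 3 + 2 + 6 = 11.


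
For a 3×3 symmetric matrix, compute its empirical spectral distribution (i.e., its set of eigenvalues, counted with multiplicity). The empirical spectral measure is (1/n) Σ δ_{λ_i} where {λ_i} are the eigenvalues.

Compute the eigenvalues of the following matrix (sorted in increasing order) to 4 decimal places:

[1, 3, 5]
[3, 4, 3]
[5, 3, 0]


Since M is real symmetric, all three eigenvalues are real; they are the roots of det(λI − M) = λ³ − (tr M) λ² + s λ − det M, where s is the sum of the principal 2×2 minors.
tr M = 1 + 4 + 0 = 5.
s = (1·4 − 3²) + (1·0 − 5²) + (4·0 − 3²) = -5 + (-25) + (-9) = -39.
det M (expand along row 1) = 1·(-9) − 3·(-15) + 5·(-11) = -19.
Characteristic polynomial: λ³ − 5λ² − 39λ + 19 = 0.
Substitute λ = y + (tr M)/3 = y + 1.666667 to remove the quadratic term: y³ + p·y + q = 0 with p = s − (tr M)²/3 = -47.333333 and q = −2(tr M)³/27 + (tr M)·s/3 − det M = -55.259259.
Three real roots ⇒ use the trigonometric (Viète) form: r = 2√(−p/3) = 7.944250, φ = arccos(3q/(p·r)) = arccos(0.440866) = 1.114233 rad.
y_k = r·cos(φ/3 − 2πk/3) for k = 0, 1, 2 gives y = 7.402580, -1.204355, -6.198225.
λ_k = y_k + 1.666667 gives λ = 9.0692, 0.4623, -4.5316 (check: the sum is 5.0000 = tr M).

Eigenvalues sorted in increasing order: [-4.5316, 0.4623, 9.0692].


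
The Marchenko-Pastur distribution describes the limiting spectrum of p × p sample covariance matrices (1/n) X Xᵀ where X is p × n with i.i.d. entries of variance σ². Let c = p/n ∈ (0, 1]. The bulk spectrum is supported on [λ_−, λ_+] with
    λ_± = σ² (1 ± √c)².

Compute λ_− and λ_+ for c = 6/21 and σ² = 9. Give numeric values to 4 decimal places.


c = 6/21 = 0.285714; √c = 0.534522.
λ_− = σ² (1 − √c)² = 9 · (1 − 0.534522)² = 9 · (0.465478)² = 1.950024.
λ_+ = σ² (1 + √c)² = 9 · (1 + 0.534522)² = 9 · (1.534522)² = 21.192833.

Rounded to 4 decimal places: λ_− ≈ 1.9500, λ_+ ≈ 21.1928.


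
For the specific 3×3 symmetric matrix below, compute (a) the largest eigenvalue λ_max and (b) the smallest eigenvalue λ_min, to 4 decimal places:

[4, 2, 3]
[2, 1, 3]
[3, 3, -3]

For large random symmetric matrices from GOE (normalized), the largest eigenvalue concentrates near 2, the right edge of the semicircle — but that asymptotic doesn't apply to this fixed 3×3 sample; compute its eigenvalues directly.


Since M is real symmetric, all three eigenvalues are real; they are the roots of det(λI − M) = λ³ − (tr M) λ² + s λ − det M, where s is the sum of the principal 2×2 minors.
tr M = 4 + 1 + (-3) = 2.
s = (4·1 − 2²) + (4·(-3) − 3²) + (1·(-3) − 3²) = 0 + (-21) + (-12) = -33.
det M (expand along row 1) = 4·(-12) − 2·(-15) + 3·3 = -9.
Characteristic polynomial: λ³ − 2λ² − 33λ + 9 = 0.
Substitute λ = y + (tr M)/3 = y + 0.666667 to remove the quadratic term: y³ + p·y + q = 0 with p = s − (tr M)²/3 = -34.333333 and q = −2(tr M)³/27 + (tr M)·s/3 − det M = -13.592593.
Three real roots ⇒ use the trigonometric (Viète) form: r = 2√(−p/3) = 6.765928, φ = arccos(3q/(p·r)) = arccos(0.175542) = 1.394340 rad.
y_k = r·cos(φ/3 − 2πk/3) for k = 0, 1, 2 gives y = 6.048199, -0.397733, -5.650466.
λ_k = y_k + 0.666667 gives λ = 6.7149, 0.2689, -4.9838 (check: the sum is 2.0000 = tr M).

Hence λ_max = 6.7149 and λ_min = -4.9838.


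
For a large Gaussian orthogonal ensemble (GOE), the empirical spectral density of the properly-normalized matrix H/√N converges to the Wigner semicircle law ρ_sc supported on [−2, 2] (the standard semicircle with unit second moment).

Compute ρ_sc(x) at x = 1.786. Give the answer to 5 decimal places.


ρ_sc(x) = (1/(2π)) √(4 − x²). With x = 1.786:
  4 − x² = 4 − (1.786)² = 4 − 3.189796 = 0.810204.
  √(4 − x²) = 0.900113.
  1/(2π) = 0.159155.
  ρ_sc(1.786) = 0.159155 · 0.900113 = 0.143257.

Rounded to 5 decimal places: ρ_sc(1.786) ≈ 0.14326.


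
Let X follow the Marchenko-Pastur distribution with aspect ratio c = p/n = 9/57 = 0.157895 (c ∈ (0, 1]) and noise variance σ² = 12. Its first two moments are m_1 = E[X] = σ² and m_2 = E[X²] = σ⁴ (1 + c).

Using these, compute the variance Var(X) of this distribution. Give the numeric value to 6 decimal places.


m_1 = E[X] = σ² = 12, so m_1² = 144.
m_2 = E[X²] = σ⁴ (1 + c) = 144 · (1 + 0.157895) = 144 · 1.157895 = 166.736842.
(Note m_2 − m_1² simplifies to c · σ⁴ = 0.157895 · 144.)

Var(X) = m_2 − m_1² = 166.736842 − 144 = 22.736842.


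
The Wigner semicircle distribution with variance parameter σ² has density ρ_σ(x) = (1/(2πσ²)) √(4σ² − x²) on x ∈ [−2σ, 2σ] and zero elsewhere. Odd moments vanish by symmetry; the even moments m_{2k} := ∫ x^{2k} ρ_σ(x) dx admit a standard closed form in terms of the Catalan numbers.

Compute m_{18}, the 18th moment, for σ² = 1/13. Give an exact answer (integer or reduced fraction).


By the scaled semicircle moment identity, m_{2k} = σ^{2k} · C_k with k = 9.
C_9 = (1/(k+1)) · C(2k, k) = (1/10) · C(18, 9) = (1/10) · 48620 = 4862.
σ^{2k} = (σ²)^k = (1/13)^9 = 1/10604499373.

Therefore m_{18} = σ^{18} · C_9 = (1/10604499373) · 4862 = 374/815730721.


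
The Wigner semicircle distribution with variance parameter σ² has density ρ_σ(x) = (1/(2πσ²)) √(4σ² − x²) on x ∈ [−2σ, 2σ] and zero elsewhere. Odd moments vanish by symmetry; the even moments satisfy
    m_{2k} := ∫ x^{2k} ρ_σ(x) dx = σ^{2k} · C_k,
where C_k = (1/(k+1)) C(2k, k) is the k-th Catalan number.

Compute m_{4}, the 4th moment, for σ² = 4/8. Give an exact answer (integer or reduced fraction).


By the scaled semicircle moment identity, m_{2k} = σ^{2k} · C_k with k = 2.
C_2 = (1/(k+1)) · C(2k, k) = (1/3) · C(4, 2) = (1/3) · 6 = 2.
σ^{2k} = (σ²)^k = (4/8)^2 = 1/4.

Therefore m_{4} = σ^{4} · C_2 = (1/4) · 2 = 1/2.


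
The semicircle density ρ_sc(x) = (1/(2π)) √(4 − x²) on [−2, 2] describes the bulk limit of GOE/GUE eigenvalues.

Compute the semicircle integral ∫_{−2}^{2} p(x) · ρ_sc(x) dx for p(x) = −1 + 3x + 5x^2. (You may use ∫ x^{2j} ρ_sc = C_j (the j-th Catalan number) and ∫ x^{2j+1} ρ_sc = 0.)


Write p(x) = Σ a_i x^i, split into monomials and integrate each against ρ_sc separately.
Using ∫ x^{2j} ρ_sc = C_j = (1/(j+1)) C(2j, j) (Catalan numbers) and ∫ x^{2j+1} ρ_sc = 0 (odd monomials vanish by symmetry):
  i = 0 (even): a_0 · C_{0} = -1 · 1 = -1
  i = 1 (odd): ∫ x^1 ρ_sc = 0 (vanishes)
  i = 2 (even): a_2 · C_{1} = 5 · 1 = 5

Summing the contributions: ∫_{−2}^{2} p(x) ρ_sc(x) dx = (-1) + 5 = 4.


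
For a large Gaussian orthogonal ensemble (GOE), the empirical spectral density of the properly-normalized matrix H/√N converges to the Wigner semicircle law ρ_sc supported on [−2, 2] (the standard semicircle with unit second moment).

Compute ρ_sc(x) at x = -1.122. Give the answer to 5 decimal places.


ρ_sc(x) = (1/(2π)) √(4 − x²). With x = -1.122:
  4 − x² = 4 − (-1.122)² = 4 − 1.258884 = 2.741116.
  √(4 − x²) = 1.655632.
  1/(2π) = 0.159155.
  ρ_sc(-1.122) = 0.159155 · 1.655632 = 0.263502.

Rounded to 5 decimal places: ρ_sc(-1.122) ≈ 0.26350.


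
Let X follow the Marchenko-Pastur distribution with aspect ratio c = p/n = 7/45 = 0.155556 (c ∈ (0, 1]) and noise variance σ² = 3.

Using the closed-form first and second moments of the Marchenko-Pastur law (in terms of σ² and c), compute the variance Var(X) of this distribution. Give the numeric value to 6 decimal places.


Recall the MP moments m_1 = E[X] = σ² and m_2 = E[X²] = σ⁴ (1 + c).
m_1 = E[X] = σ² = 3, so m_1² = 9.
m_2 = E[X²] = σ⁴ (1 + c) = 9 · (1 + 0.155556) = 9 · 1.155556 = 10.400000.
(Note m_2 − m_1² simplifies to c · σ⁴ = 0.155556 · 9.)

Var(X) = m_2 − m_1² = 10.400000 − 9 = 1.400000.


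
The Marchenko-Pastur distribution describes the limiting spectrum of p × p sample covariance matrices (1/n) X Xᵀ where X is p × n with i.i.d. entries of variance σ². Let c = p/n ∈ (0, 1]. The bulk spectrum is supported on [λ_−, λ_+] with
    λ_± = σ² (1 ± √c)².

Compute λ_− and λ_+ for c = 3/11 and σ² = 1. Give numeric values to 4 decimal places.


c = 3/11 = 0.272727; √c = 0.522233.
λ_− = σ² (1 − √c)² = 1 · (1 − 0.522233)² = 1 · (0.477767)² = 0.228261.
λ_+ = σ² (1 + √c)² = 1 · (1 + 0.522233)² = 1 · (1.522233)² = 2.317193.

Rounded to 4 decimal places: λ_− ≈ 0.2283, λ_+ ≈ 2.3172.


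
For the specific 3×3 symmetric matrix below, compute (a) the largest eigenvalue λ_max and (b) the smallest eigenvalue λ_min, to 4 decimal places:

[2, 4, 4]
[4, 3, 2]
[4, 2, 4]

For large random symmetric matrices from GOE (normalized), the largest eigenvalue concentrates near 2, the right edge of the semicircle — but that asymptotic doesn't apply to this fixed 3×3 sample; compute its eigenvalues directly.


Since M is real symmetric, all three eigenvalues are real; they are the roots of det(λI − M) = λ³ − (tr M) λ² + s λ − det M, where s is the sum of the principal 2×2 minors.
tr M = 2 + 3 + 4 = 9.
s = (2·3 − 4²) + (2·4 − 4²) + (3·4 − 2²) = -10 + (-8) + 8 = -10.
det M (expand along row 1) = 2·8 − 4·8 + 4·(-4) = -32.
Characteristic polynomial: λ³ − 9λ² − 10λ + 32 = 0.
Substitute λ = y + (tr M)/3 = y + 3.000000 to remove the quadratic term: y³ + p·y + q = 0 with p = s − (tr M)²/3 = -37.000000 and q = −2(tr M)³/27 + (tr M)·s/3 − det M = -52.000000.
Three real roots ⇒ use the trigonometric (Viète) form: r = 2√(−p/3) = 7.023769, φ = arccos(3q/(p·r)) = arccos(0.600278) = 0.926947 rad.
y_k = r·cos(φ/3 − 2πk/3) for k = 0, 1, 2 gives y = 6.691148, -1.495870, -5.195278.
λ_k = y_k + 3.000000 gives λ = 9.6911, 1.5041, -2.1953 (check: the sum is 9.0000 = tr M).

Hence λ_max = 9.6911 and λ_min = -2.1953.


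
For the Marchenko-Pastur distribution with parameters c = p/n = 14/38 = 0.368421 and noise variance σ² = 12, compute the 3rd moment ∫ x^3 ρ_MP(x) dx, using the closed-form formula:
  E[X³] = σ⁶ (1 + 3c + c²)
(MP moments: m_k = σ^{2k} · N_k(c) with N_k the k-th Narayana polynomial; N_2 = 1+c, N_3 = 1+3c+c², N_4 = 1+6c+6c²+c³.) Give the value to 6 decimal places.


E[X³] = σ⁶ (1 + 3c + c²) (third MP moment). With σ² = 12 (so σ⁶ = 1728) and c = 14/38 = 0.368421: E[X³] = 1728 · (1 + 3·0.368421 + (0.368421)²) = 1728 · 2.240997.

So E[X^3] = 3872.443213.


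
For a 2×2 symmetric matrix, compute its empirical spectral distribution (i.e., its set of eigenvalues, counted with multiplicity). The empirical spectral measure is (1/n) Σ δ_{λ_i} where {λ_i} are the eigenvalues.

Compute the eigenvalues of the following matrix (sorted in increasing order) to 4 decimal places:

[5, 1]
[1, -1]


Since M is real symmetric, both eigenvalues are real; they are the roots of det(λI − M) = λ² − (tr M) λ + det M.
tr M = 5 + (-1) = 4.
det M = 5·(-1) − 1² = -5 − 1 = -6.
Characteristic polynomial: λ² − 4λ − 6 = 0.
Discriminant Δ = (tr M)² − 4·det M = 16 − (-24) = 40; √Δ = 6.324555.
λ = (tr M ± √Δ)/2 = (4 ± 6.324555)/2, giving (tr M − √Δ)/2 = -1.1623 and (tr M + √Δ)/2 = 5.1623.

Eigenvalues sorted in increasing order: [-1.1623, 5.1623].


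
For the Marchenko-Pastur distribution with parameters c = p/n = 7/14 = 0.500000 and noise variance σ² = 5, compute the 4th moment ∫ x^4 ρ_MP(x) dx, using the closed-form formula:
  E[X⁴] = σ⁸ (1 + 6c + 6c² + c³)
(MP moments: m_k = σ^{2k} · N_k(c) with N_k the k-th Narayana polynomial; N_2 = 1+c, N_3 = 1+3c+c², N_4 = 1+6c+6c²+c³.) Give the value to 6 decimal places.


E[X⁴] = σ⁸ (1 + 6c + 6c² + c³) (fourth MP moment). With σ² = 5 (so σ⁸ = 625) and c = 7/14 = 0.500000: E[X⁴] = 625 · (1 + 6·0.500000 + 6·(0.500000)² + (0.500000)³) = 625 · 5.625000.

So E[X^4] = 3515.625000.


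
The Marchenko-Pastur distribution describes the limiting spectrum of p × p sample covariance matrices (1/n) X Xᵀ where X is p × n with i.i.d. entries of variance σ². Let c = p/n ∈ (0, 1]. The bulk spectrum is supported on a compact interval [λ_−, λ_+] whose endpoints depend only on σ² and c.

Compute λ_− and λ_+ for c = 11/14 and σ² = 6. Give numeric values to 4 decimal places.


c = 11/14 = 0.785714; √c = 0.886405.
λ_− = σ² (1 − √c)² = 6 · (1 − 0.886405)² = 6 · (0.113595)² = 0.077423.
λ_+ = σ² (1 + √c)² = 6 · (1 + 0.886405)² = 6 · (1.886405)² = 21.351149.

Rounded to 4 decimal places: λ_− ≈ 0.0774, λ_+ ≈ 21.3511.


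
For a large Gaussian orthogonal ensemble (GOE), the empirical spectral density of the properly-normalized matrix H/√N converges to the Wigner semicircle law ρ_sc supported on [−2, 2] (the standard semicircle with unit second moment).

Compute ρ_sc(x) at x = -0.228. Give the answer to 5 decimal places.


ρ_sc(x) = (1/(2π)) √(4 − x²). With x = -0.228:
  4 − x² = 4 − (-0.228)² = 4 − 0.051984 = 3.948016.
  √(4 − x²) = 1.986961.
  1/(2π) = 0.159155.
  ρ_sc(-0.228) = 0.159155 · 1.986961 = 0.316235.

Rounded to 5 decimal places: ρ_sc(-0.228) ≈ 0.31623.


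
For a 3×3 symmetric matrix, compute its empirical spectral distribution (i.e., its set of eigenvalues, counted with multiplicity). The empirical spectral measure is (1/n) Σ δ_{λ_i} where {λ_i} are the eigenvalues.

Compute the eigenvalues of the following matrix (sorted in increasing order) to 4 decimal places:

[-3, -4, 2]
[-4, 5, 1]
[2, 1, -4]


Since M is real symmetric, all three eigenvalues are real; they are the roots of det(λI − M) = λ³ − (tr M) λ² + s λ − det M, where s is the sum of the principal 2×2 minors.
tr M = -3 + 5 + (-4) = -2.
s = ((-3)·5 − (-4)²) + ((-3)·(-4) − 2²) + (5·(-4) − 1²) = -31 + 8 + (-21) = -44.
det M (expand along row 1) = (-3)·(-21) − (-4)·14 + 2·(-14) = 91.
Characteristic polynomial: λ³ + 2λ² − 44λ − 91 = 0.
Substitute λ = y + (tr M)/3 = y − 0.666667 to remove the quadratic term: y³ + p·y + q = 0 with p = s − (tr M)²/3 = -45.333333 and q = −2(tr M)³/27 + (tr M)·s/3 − det M = -61.074074.
Three real roots ⇒ use the trigonometric (Viète) form: r = 2√(−p/3) = 7.774603, φ = arccos(3q/(p·r)) = arccos(0.519855) = 1.024115 rad.
y_k = r·cos(φ/3 − 2πk/3) for k = 0, 1, 2 gives y = 7.325980, -1.408915, -5.917064.
λ_k = y_k − 0.666667 gives λ = 6.6593, -2.0756, -6.5837 (check: the sum is -2.0000 = tr M).

Eigenvalues sorted in increasing order: [-6.5837, -2.0756, 6.6593].


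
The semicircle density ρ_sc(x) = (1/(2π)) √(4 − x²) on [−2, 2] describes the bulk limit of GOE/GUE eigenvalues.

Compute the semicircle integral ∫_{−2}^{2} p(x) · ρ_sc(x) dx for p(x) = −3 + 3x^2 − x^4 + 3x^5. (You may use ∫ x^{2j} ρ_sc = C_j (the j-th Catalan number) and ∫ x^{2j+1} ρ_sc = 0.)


Write p(x) = Σ a_i x^i, split into monomials and integrate each against ρ_sc separately.
Using ∫ x^{2j} ρ_sc = C_j = (1/(j+1)) C(2j, j) (Catalan numbers) and ∫ x^{2j+1} ρ_sc = 0 (odd monomials vanish by symmetry):
  i = 0 (even): a_0 · C_{0} = -3 · 1 = -3
  i = 2 (even): a_2 · C_{1} = 3 · 1 = 3
  i = 4 (even): a_4 · C_{2} = -1 · 2 = -2
  i = 5 (odd): ∫ x^5 ρ_sc = 0 (vanishes)

Summing the contributions: ∫_{−2}^{2} p(x) ρ_sc(x) dx = (-3) + 3 + (-2) = -2.


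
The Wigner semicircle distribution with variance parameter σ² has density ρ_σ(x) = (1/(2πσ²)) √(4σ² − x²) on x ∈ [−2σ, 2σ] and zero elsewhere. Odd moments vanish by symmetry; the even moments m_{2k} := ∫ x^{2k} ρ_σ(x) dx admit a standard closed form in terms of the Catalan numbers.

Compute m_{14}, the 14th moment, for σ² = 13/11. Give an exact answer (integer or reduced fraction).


By the scaled semicircle moment identity, m_{2k} = σ^{2k} · C_k with k = 7.
C_7 = (1/(k+1)) · C(2k, k) = (1/8) · C(14, 7) = (1/8) · 3432 = 429.
σ^{2k} = (σ²)^k = (13/11)^7 = 62748517/19487171.

Therefore m_{14} = σ^{14} · C_7 = (62748517/19487171) · 429 = 2447192163/1771561.


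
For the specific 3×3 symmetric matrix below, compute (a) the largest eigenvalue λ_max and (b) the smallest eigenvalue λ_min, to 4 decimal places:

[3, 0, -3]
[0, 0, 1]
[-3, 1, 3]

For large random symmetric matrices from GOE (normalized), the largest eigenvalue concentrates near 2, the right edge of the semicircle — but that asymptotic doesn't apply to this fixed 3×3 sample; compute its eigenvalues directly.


Since M is real symmetric, all three eigenvalues are real; they are the roots of det(λI − M) = λ³ − (tr M) λ² + s λ − det M, where s is the sum of the principal 2×2 minors.
tr M = 3 + 0 + 3 = 6.
s = (3·0 − 0²) + (3·3 − (-3)²) + (0·3 − 1²) = 0 + 0 + (-1) = -1.
det M (expand along row 1) = 3·(-1) − 0·3 + (-3)·0 = -3.
Characteristic polynomial: λ³ − 6λ² − λ + 3 = 0.
Substitute λ = y + (tr M)/3 = y + 2.000000 to remove the quadratic term: y³ + p·y + q = 0 with p = s − (tr M)²/3 = -13.000000 and q = −2(tr M)³/27 + (tr M)·s/3 − det M = -15.000000.
Three real roots ⇒ use the trigonometric (Viète) form: r = 2√(−p/3) = 4.163332, φ = arccos(3q/(p·r)) = arccos(0.831435) = 0.589112 rad.
y_k = r·cos(φ/3 − 2πk/3) for k = 0, 1, 2 gives y = 4.083318, -1.338177, -2.745141.
λ_k = y_k + 2.000000 gives λ = 6.0833, 0.6618, -0.7451 (check: the sum is 6.0000 = tr M).

Hence λ_max = 6.0833 and λ_min = -0.7451.


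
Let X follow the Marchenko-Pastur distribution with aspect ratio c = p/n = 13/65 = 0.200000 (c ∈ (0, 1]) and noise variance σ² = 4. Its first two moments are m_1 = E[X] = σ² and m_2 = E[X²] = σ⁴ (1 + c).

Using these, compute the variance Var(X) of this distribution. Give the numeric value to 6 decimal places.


m_1 = E[X] = σ² = 4, so m_1² = 16.
m_2 = E[X²] = σ⁴ (1 + c) = 16 · (1 + 0.200000) = 16 · 1.200000 = 19.200000.
(Note m_2 − m_1² simplifies to c · σ⁴ = 0.200000 · 16.)

Var(X) = m_2 − m_1² = 19.200000 − 16 = 3.200000.


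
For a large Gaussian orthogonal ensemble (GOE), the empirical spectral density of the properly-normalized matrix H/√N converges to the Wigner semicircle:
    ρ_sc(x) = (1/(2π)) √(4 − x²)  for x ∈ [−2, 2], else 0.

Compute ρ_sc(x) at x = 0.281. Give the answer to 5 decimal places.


ρ_sc(x) = (1/(2π)) √(4 − x²). With x = 0.281:
  4 − x² = 4 − (0.281)² = 4 − 0.078961 = 3.921039.
  √(4 − x²) = 1.980161.
  1/(2π) = 0.159155.
  ρ_sc(0.281) = 0.159155 · 1.980161 = 0.315152.

Rounded to 5 decimal places: ρ_sc(0.281) ≈ 0.31515.


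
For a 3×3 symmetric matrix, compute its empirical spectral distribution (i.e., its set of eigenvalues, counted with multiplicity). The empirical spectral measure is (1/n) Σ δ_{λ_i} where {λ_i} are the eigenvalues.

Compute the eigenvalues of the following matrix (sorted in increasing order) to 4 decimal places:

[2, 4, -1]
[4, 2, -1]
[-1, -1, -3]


Since M is real symmetric, all three eigenvalues are real; they are the roots of det(λI − M) = λ³ − (tr M) λ² + s λ − det M, where s is the sum of the principal 2×2 minors.
tr M = 2 + 2 + (-3) = 1.
s = (2·2 − 4²) + (2·(-3) − (-1)²) + (2·(-3) − (-1)²) = -12 + (-7) + (-7) = -26.
det M (expand along row 1) = 2·(-7) − 4·(-13) + (-1)·(-2) = 40.
Characteristic polynomial: λ³ − λ² − 26λ − 40 = 0.
Substitute λ = y + (tr M)/3 = y + 0.333333 to remove the quadratic term: y³ + p·y + q = 0 with p = s − (tr M)²/3 = -26.333333 and q = −2(tr M)³/27 + (tr M)·s/3 − det M = -48.740741.
Three real roots ⇒ use the trigonometric (Viète) form: r = 2√(−p/3) = 5.925463, φ = arccos(3q/(p·r)) = arccos(0.937099) = 0.356573 rad.
y_k = r·cos(φ/3 − 2πk/3) for k = 0, 1, 2 gives y = 5.883657, -2.333333, -3.550324.
λ_k = y_k + 0.333333 gives λ = 6.2170, -2.0000, -3.2170 (check: the sum is 1.0000 = tr M).

Eigenvalues sorted in increasing order: [-3.2170, -2.0000, 6.2170].


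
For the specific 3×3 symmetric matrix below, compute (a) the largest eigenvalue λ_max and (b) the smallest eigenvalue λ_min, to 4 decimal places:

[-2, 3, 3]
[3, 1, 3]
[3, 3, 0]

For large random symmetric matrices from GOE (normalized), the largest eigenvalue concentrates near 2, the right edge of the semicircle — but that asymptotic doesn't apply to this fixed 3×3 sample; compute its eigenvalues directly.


Since M is real symmetric, all three eigenvalues are real; they are the roots of det(λI − M) = λ³ − (tr M) λ² + s λ − det M, where s is the sum of the principal 2×2 minors.
tr M = -2 + 1 + 0 = -1.
s = ((-2)·1 − 3²) + ((-2)·0 − 3²) + (1·0 − 3²) = -11 + (-9) + (-9) = -29.
det M (expand along row 1) = (-2)·(-9) − 3·(-9) + 3·6 = 63.
Characteristic polynomial: λ³ + λ² − 29λ − 63 = 0.
Substitute λ = y + (tr M)/3 = y − 0.333333 to remove the quadratic term: y³ + p·y + q = 0 with p = s − (tr M)²/3 = -29.333333 and q = −2(tr M)³/27 + (tr M)·s/3 − det M = -53.259259.
Three real roots ⇒ use the trigonometric (Viète) form: r = 2√(−p/3) = 6.253888, φ = arccos(3q/(p·r)) = arccos(0.870973) = 0.513616 rad.
y_k = r·cos(φ/3 − 2πk/3) for k = 0, 1, 2 gives y = 6.162457, -2.158498, -4.003958.
λ_k = y_k − 0.333333 gives λ = 5.8291, -2.4918, -4.3373 (check: the sum is -1.0000 = tr M).

Hence λ_max = 5.8291 and λ_min = -4.3373.


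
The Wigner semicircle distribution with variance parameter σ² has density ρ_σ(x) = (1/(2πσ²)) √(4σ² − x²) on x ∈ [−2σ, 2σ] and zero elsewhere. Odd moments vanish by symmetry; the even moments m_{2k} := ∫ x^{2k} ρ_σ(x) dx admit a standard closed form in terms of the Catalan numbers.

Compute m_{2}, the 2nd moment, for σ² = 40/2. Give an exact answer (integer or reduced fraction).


By the scaled semicircle moment identity, m_{2k} = σ^{2k} · C_k with k = 1.
C_1 = (1/(k+1)) · C(2k, k) = (1/2) · C(2, 1) = (1/2) · 2 = 1.
σ^{2k} = (σ²)^k = (40/2)^1 = 20.

Therefore m_{2} = σ^{2} · C_1 = 20 · 1 = 20.


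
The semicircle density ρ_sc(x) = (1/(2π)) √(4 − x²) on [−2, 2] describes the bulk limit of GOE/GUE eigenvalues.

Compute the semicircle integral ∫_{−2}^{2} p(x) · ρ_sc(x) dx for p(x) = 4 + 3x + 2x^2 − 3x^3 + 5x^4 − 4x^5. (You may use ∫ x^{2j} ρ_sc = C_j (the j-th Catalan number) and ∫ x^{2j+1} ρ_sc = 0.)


Write p(x) = Σ a_i x^i, split into monomials and integrate each against ρ_sc separately.
Using ∫ x^{2j} ρ_sc = C_j = (1/(j+1)) C(2j, j) (Catalan numbers) and ∫ x^{2j+1} ρ_sc = 0 (odd monomials vanish by symmetry):
  i = 0 (even): a_0 · C_{0} = 4 · 1 = 4
  i = 1 (odd): ∫ x^1 ρ_sc = 0 (vanishes)
  i = 2 (even): a_2 · C_{1} = 2 · 1 = 2
  i = 3 (odd): ∫ x^3 ρ_sc = 0 (vanishes)
  i = 4 (even): a_4 · C_{2} = 5 · 2 = 10
  i = 5 (odd): ∫ x^5 ρ_sc = 0 (vanishes)

Summing the contributions: ∫_{−2}^{2} p(x) ρ_sc(x) dx = 4 + 2 + 10 = 16.


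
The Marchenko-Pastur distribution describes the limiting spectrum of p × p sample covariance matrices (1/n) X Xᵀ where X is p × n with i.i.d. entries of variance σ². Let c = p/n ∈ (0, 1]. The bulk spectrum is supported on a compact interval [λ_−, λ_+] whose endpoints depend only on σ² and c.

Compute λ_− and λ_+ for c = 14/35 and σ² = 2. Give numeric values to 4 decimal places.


c = 14/35 = 0.400000; √c = 0.632456.
λ_− = σ² (1 − √c)² = 2 · (1 − 0.632456)² = 2 · (0.367544)² = 0.270178.
λ_+ = σ² (1 + √c)² = 2 · (1 + 0.632456)² = 2 · (1.632456)² = 5.329822.

Rounded to 4 decimal places: λ_− ≈ 0.2702, λ_+ ≈ 5.3298.


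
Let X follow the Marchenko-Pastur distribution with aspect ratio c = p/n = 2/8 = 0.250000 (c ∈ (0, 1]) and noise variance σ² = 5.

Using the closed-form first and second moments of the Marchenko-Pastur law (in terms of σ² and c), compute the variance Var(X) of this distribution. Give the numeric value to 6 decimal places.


Recall the MP moments m_1 = E[X] = σ² and m_2 = E[X²] = σ⁴ (1 + c).
m_1 = E[X] = σ² = 5, so m_1² = 25.
m_2 = E[X²] = σ⁴ (1 + c) = 25 · (1 + 0.250000) = 25 · 1.250000 = 31.250000.
(Note m_2 − m_1² simplifies to c · σ⁴ = 0.250000 · 25.)

Var(X) = m_2 − m_1² = 31.250000 − 25 = 6.250000.


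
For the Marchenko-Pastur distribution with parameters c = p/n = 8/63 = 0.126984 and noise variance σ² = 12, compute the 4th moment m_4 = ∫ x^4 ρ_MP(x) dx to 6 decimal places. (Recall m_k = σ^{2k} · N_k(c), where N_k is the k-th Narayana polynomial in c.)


E[X⁴] = σ⁸ (1 + 6c + 6c² + c³) (fourth MP moment). With σ² = 12 (so σ⁸ = 20736) and c = 8/63 = 0.126984: E[X⁴] = 20736 · (1 + 6·0.126984 + 6·(0.126984)² + (0.126984)³) = 20736 · 1.860702.

So E[X^4] = 38583.520570.


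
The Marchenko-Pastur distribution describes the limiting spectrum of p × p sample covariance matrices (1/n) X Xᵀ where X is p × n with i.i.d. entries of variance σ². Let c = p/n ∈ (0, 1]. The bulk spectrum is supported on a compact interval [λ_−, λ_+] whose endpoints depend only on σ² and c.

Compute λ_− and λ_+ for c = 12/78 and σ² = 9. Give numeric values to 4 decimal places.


c = 12/78 = 0.153846; √c = 0.392232.
λ_− = σ² (1 − √c)² = 9 · (1 − 0.392232)² = 9 · (0.607768)² = 3.324435.
λ_+ = σ² (1 + √c)² = 9 · (1 + 0.392232)² = 9 · (1.392232)² = 17.444796.

Rounded to 4 decimal places: λ_− ≈ 3.3244, λ_+ ≈ 17.4448.


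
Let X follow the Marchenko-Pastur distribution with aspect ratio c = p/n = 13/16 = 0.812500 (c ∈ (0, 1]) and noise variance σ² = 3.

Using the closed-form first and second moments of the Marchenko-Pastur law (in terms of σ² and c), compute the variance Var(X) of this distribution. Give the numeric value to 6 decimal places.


Recall the MP moments m_1 = E[X] = σ² and m_2 = E[X²] = σ⁴ (1 + c).
m_1 = E[X] = σ² = 3, so m_1² = 9.
m_2 = E[X²] = σ⁴ (1 + c) = 9 · (1 + 0.812500) = 9 · 1.812500 = 16.312500.
(Note m_2 − m_1² simplifies to c · σ⁴ = 0.812500 · 9.)

Var(X) = m_2 − m_1² = 16.312500 − 9 = 7.312500.


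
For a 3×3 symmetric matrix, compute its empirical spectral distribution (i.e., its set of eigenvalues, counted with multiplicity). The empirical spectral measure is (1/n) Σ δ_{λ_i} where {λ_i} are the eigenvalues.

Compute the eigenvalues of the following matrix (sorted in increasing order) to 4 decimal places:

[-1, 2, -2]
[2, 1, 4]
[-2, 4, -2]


Since M is real symmetric, all three eigenvalues are real; they are the roots of det(λI − M) = λ³ − (tr M) λ² + s λ − det M, where s is the sum of the principal 2×2 minors.
tr M = -1 + 1 + (-2) = -2.
s = ((-1)·1 − 2²) + ((-1)·(-2) − (-2)²) + (1·(-2) − 4²) = -5 + (-2) + (-18) = -25.
det M (expand along row 1) = (-1)·(-18) − 2·4 + (-2)·10 = -10.
Characteristic polynomial: λ³ + 2λ² − 25λ + 10 = 0.
Substitute λ = y + (tr M)/3 = y − 0.666667 to remove the quadratic term: y³ + p·y + q = 0 with p = s − (tr M)²/3 = -26.333333 and q = −2(tr M)³/27 + (tr M)·s/3 − det M = 27.259259.
Three real roots ⇒ use the trigonometric (Viète) form: r = 2√(−p/3) = 5.925463, φ = arccos(3q/(p·r)) = arccos(-0.524092) = 2.122444 rad.
y_k = r·cos(φ/3 − 2πk/3) for k = 0, 1, 2 gives y = 4.503359, 1.083460, -5.586819.
λ_k = y_k − 0.666667 gives λ = 3.8367, 0.4168, -6.2535 (check: the sum is -2.0000 = tr M).

Eigenvalues sorted in increasing order: [-6.2535, 0.4168, 3.8367].


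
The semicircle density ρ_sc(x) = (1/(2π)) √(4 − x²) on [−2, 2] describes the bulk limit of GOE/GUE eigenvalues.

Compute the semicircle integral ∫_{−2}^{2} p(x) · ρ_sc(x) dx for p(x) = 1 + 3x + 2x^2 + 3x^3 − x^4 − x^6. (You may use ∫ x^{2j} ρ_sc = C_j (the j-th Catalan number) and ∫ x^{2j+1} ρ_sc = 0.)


Write p(x) = Σ a_i x^i, split into monomials and integrate each against ρ_sc separately.
Using ∫ x^{2j} ρ_sc = C_j = (1/(j+1)) C(2j, j) (Catalan numbers) and ∫ x^{2j+1} ρ_sc = 0 (odd monomials vanish by symmetry):
  i = 0 (even): a_0 · C_{0} = 1 · 1 = 1
  i = 1 (odd): ∫ x^1 ρ_sc = 0 (vanishes)
  i = 2 (even): a_2 · C_{1} = 2 · 1 = 2
  i = 3 (odd): ∫ x^3 ρ_sc = 0 (vanishes)
  i = 4 (even): a_4 · C_{2} = -1 · 2 = -2
  i = 6 (even): a_6 · C_{3} = -1 · 5 = -5

Summing the contributions: ∫_{−2}^{2} p(x) ρ_sc(x) dx = 1 + 2 + (-2) + (-5) = -4.


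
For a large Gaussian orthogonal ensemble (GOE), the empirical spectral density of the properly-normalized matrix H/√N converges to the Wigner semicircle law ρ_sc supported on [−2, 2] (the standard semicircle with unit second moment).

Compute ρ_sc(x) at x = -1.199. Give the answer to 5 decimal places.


ρ_sc(x) = (1/(2π)) √(4 − x²). With x = -1.199:
  4 − x² = 4 − (-1.199)² = 4 − 1.437601 = 2.562399.
  √(4 − x²) = 1.600750.
  1/(2π) = 0.159155.
  ρ_sc(-1.199) = 0.159155 · 1.600750 = 0.254767.

Rounded to 5 decimal places: ρ_sc(-1.199) ≈ 0.25477.


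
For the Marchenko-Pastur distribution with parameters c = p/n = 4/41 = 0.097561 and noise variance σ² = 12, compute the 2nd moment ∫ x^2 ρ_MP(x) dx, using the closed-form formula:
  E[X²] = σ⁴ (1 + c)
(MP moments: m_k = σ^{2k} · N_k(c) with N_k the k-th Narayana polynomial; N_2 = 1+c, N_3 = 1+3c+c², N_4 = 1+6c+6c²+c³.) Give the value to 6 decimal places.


E[X²] = σ⁴ (1 + c) (second MP moment). With σ² = 12 (so σ⁴ = 144) and c = 4/41 = 0.097561: E[X²] = 144 · (1 + 0.097561) = 144 · 1.097561.

So E[X^2] = 158.048780.


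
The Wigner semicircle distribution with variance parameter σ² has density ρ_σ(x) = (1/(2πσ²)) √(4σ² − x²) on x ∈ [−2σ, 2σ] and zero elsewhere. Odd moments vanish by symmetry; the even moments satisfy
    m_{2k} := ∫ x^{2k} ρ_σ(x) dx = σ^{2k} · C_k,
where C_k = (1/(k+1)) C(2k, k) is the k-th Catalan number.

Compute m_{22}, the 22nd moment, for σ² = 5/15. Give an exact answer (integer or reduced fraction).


By the scaled semicircle moment identity, m_{2k} = σ^{2k} · C_k with k = 11.
C_11 = (1/(k+1)) · C(2k, k) = (1/12) · C(22, 11) = (1/12) · 705432 = 58786.
σ^{2k} = (σ²)^k = (5/15)^11 = 1/177147.

Therefore m_{22} = σ^{22} · C_11 = (1/177147) · 58786 = 58786/177147.


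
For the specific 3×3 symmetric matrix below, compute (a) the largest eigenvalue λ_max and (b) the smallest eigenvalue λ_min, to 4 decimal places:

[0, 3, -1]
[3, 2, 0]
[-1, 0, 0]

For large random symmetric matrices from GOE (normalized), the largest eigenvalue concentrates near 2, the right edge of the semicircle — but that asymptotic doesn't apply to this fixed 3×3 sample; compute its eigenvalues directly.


Since M is real symmetric, all three eigenvalues are real; they are the roots of det(λI − M) = λ³ − (tr M) λ² + s λ − det M, where s is the sum of the principal 2×2 minors.
tr M = 0 + 2 + 0 = 2.
s = (0·2 − 3²) + (0·0 − (-1)²) + (2·0 − 0²) = -9 + (-1) + 0 = -10.
det M (expand along row 1) = 0·0 − 3·0 + (-1)·2 = -2.
Characteristic polynomial: λ³ − 2λ² − 10λ + 2 = 0.
Substitute λ = y + (tr M)/3 = y + 0.666667 to remove the quadratic term: y³ + p·y + q = 0 with p = s − (tr M)²/3 = -11.333333 and q = −2(tr M)³/27 + (tr M)·s/3 − det M = -5.259259.
Three real roots ⇒ use the trigonometric (Viète) form: r = 2√(−p/3) = 3.887301, φ = arccos(3q/(p·r)) = arccos(0.358129) = 1.204533 rad.
y_k = r·cos(φ/3 − 2πk/3) for k = 0, 1, 2 gives y = 3.578150, -0.473414, -3.104736.
λ_k = y_k + 0.666667 gives λ = 4.2448, 0.1933, -2.4381 (check: the sum is 2.0000 = tr M).

Hence λ_max = 4.2448 and λ_min = -2.4381.


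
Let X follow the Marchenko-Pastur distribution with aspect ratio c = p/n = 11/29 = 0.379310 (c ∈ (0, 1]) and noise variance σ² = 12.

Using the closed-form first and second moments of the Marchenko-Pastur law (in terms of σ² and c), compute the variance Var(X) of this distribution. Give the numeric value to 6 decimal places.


Recall the MP moments m_1 = E[X] = σ² and m_2 = E[X²] = σ⁴ (1 + c).
m_1 = E[X] = σ² = 12, so m_1² = 144.
m_2 = E[X²] = σ⁴ (1 + c) = 144 · (1 + 0.379310) = 144 · 1.379310 = 198.620690.
(Note m_2 − m_1² simplifies to c · σ⁴ = 0.379310 · 144.)

Var(X) = m_2 − m_1² = 198.620690 − 144 = 54.620690.


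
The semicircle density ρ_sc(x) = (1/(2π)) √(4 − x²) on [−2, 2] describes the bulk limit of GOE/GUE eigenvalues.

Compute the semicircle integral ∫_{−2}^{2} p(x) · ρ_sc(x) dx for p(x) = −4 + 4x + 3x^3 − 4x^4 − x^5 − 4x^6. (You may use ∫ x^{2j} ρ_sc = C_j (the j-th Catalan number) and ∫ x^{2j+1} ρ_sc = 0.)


Write p(x) = Σ a_i x^i, split into monomials and integrate each against ρ_sc separately.
Using ∫ x^{2j} ρ_sc = C_j = (1/(j+1)) C(2j, j) (Catalan numbers) and ∫ x^{2j+1} ρ_sc = 0 (odd monomials vanish by symmetry):
  i = 0 (even): a_0 · C_{0} = -4 · 1 = -4
  i = 1 (odd): ∫ x^1 ρ_sc = 0 (vanishes)
  i = 3 (odd): ∫ x^3 ρ_sc = 0 (vanishes)
  i = 4 (even): a_4 · C_{2} = -4 · 2 = -8
  i = 5 (odd): ∫ x^5 ρ_sc = 0 (vanishes)
  i = 6 (even): a_6 · C_{3} = -4 · 5 = -20

Summing the contributions: ∫_{−2}^{2} p(x) ρ_sc(x) dx = (-4) + (-8) + (-20) = -32.


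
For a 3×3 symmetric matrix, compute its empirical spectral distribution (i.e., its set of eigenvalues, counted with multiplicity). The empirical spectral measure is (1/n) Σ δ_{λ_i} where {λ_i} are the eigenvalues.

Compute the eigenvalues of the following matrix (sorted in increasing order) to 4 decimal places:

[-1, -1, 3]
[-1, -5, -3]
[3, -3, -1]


Since M is real symmetric, all three eigenvalues are real; they are the roots of det(λI − M) = λ³ − (tr M) λ² + s λ − det M, where s is the sum of the principal 2×2 minors.
tr M = -1 + (-5) + (-1) = -7.
s = ((-1)·(-5) − (-1)²) + ((-1)·(-1) − 3²) + ((-5)·(-1) − (-3)²) = 4 + (-8) + (-4) = -8.
det M (expand along row 1) = (-1)·(-4) − (-1)·10 + 3·18 = 68.
Characteristic polynomial: λ³ + 7λ² − 8λ − 68 = 0.
Substitute λ = y + (tr M)/3 = y − 2.333333 to remove the quadratic term: y³ + p·y + q = 0 with p = s − (tr M)²/3 = -24.333333 and q = −2(tr M)³/27 + (tr M)·s/3 − det M = -23.925926.
Three real roots ⇒ use the trigonometric (Viète) form: r = 2√(−p/3) = 5.696002, φ = arccos(3q/(p·r)) = arccos(0.517867) = 1.026441 rad.
y_k = r·cos(φ/3 − 2πk/3) for k = 0, 1, 2 gives y = 5.365842, -1.027888, -4.337954.
λ_k = y_k − 2.333333 gives λ = 3.0325, -3.3612, -6.6713 (check: the sum is -7.0000 = tr M).

Eigenvalues sorted in increasing order: [-6.6713, -3.3612, 3.0325].


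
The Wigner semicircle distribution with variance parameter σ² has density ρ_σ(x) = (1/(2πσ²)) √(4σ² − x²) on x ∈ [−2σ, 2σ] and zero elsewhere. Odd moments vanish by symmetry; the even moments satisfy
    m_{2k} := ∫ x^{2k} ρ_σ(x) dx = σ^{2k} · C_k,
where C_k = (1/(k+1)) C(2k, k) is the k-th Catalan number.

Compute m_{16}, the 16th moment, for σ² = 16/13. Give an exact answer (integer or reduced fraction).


By the scaled semicircle moment identity, m_{2k} = σ^{2k} · C_k with k = 8.
C_8 = (1/(k+1)) · C(2k, k) = (1/9) · C(16, 8) = (1/9) · 12870 = 1430.
σ^{2k} = (σ²)^k = (16/13)^8 = 4294967296/815730721.

Therefore m_{16} = σ^{16} · C_8 = (4294967296/815730721) · 1430 = 472446402560/62748517.
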